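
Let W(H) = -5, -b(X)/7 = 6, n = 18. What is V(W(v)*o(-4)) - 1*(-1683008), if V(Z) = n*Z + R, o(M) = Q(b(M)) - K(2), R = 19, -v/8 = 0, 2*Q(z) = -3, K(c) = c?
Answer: 1683342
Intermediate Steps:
b(X) = -42 (b(X) = -7*6 = -42)
Q(z) = -3/2 (Q(z) = (1/2)*(-3) = -3/2)
v = 0 (v = -8*0 = 0)
o(M) = -7/2 (o(M) = -3/2 - 1*2 = -3/2 - 2 = -7/2)
V(Z) = 19 + 18*Z (V(Z) = 18*Z + 19 = 19 + 18*Z)
V(W(v)*o(-4)) - 1*(-1683008) = (19 + 18*(-5*(-7/2))) - 1*(-1683008) = (19 + 18*(35/2)) + 1683008 = (19 + 315) + 1683008 = 334 + 1683008 = 1683342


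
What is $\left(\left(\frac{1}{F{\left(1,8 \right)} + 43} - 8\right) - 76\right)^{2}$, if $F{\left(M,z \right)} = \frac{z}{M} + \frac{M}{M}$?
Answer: $\frac{19070689}{2704} \approx 7052.8$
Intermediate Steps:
$F{\left(M,z \right)} = 1 + \frac{z}{M}$ ($F{\left(M,z \right)} = \frac{z}{M} + 1 = 1 + \frac{z}{M}$)
$\left(\left(\frac{1}{F{\left(1,8 \right)} + 43} - 8\right) - 76\right)^{2} = \left(\left(\frac{1}{\frac{1 + 8}{1} + 43} - 8\right) - 76\right)^{2} = \left(\left(\frac{1}{1 \cdot 9 + 43} - 8\right) - 76\right)^{2} = \left(\left(\frac{1}{9 + 43} - 8\right) - 76\right)^{2} = \left(\left(\frac{1}{52} - 8\right) - 76\right)^{2} = \left(- \frac{415}{52} - 76\right)^{2} = \left(- \frac{4367}{52}\right)^{2} = \frac{19070689}{2704}$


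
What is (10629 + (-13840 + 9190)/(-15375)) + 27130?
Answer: 7740657/205 ≈ 37759.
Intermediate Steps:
(10629 + (-13840 + 9190)/(-15375)) + 27130 = (10629 - 4650*(-1/15375)) + 27130 = (10629 + 62/205) + 27130 = 2179007/205 + 27130 = 7740657/205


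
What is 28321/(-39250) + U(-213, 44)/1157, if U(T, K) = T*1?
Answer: -41127647/45412250 ≈ -0.90565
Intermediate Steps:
U(T, K) = T
28321/(-39250) + U(-213, 44)/1157 = 28321/(-39250) - 213/1157 = 28321*(-1/39250) - 213*1/1157 = -28321/39250 - 213/1157 = -41127647/45412250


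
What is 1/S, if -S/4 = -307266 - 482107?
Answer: 1/3157492 ≈ 3.1671e-7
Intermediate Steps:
S = 3157492 (S = -4*(-307266 - 482107) = -4*(-789373) = 3157492)
1/S = 1/3157492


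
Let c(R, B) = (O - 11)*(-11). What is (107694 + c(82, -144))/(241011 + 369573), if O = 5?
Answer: 4490/25441 ≈ 0.17649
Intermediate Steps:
c(R, B) = 66 (c(R, B) = (5 - 11)*(-11) = -6*(-11) = 66)
(107694 + c(82, -144))/(241011 + 369573) = (107694 + 66)/(241011 + 369573) = 107760/610584 = 107760*(1/610584) = 4490/25441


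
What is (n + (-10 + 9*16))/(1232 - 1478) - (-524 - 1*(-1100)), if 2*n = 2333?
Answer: -95331/164 ≈ -581.29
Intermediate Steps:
n = 2333/2 (n = (½)*2333 = 2333/2 ≈ 1166.5)
(n + (-10 + 9*16))/(1232 - 1478) - (-524 - 1*(-1100)) = (2333/2 + (-10 + 9*16))/(1232 - 1478) - (-524 - 1*(-1100)) = (2333/2 + (-10 + 144))/(-246) - (-524 + 1100) = (2333/2 + 134)*(-1/246) - 1*576 = (2601/2)*(-1/246) - 576 = -867/164 - 576 = -95331/164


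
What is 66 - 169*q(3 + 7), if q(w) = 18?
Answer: -2976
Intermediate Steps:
66 - 169*q(3 + 7) = 66 - 169*18 = 66 - 3042 = -2976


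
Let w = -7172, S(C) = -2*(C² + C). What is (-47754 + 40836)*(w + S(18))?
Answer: 54347808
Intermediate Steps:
S(C) = -2*C - 2*C² (S(C) = -2*(C + C²) = -2*C - 2*C²)
(-47754 + 40836)*(w + S(18)) = (-47754 + 40836)*(-7172 - 2*18*(1 + 18)) = -6918*(-7172 - 2*18*19) = -6918*(-7172 - 684) = -6918*(-7856) = 54347808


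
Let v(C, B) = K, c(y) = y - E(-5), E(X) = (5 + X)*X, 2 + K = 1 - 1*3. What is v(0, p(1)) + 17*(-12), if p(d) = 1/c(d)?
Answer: -208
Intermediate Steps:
K = -4 (K = -2 + (1 - 1*3) = -2 + (1 - 3) = -2 - 2 = -4)
E(X) = X*(5 + X)
c(y) = y (c(y) = y - (-5)*(5 - 5) = y - (-5)*0 = y - 1*0 = y + 0 = y)
p(d) = 1/d
v(C, B) = -4
v(0, p(1)) + 17*(-12) = -4 + 17*(-12) = -4 - 204 = -208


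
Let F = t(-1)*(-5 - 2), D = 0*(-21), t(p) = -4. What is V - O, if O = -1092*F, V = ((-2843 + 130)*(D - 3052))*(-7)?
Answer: -57929956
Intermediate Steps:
D = 0
F = 28 (F = -4*(-5 - 2) = -4*(-7) = 28)
V = -57960532 (V = ((-2843 + 130)*(0 - 3052))*(-7) = -2713*(-3052)*(-7) = 8280076*(-7) = -57960532)
O = -30576 (O = -1092*28 = -30576)
V - O = -57960532 - 1*(-30576) = -57960532 + 30576 = -57929956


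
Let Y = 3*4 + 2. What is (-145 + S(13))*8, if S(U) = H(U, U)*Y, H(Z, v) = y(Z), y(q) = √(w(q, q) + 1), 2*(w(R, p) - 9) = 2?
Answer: -1160 + 112*√11 ≈ -788.54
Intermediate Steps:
Y = 14 (Y = 12 + 2 = 14)
w(R, p) = 10 (w(R, p) = 9 + (½)*2 = 9 + 1 = 10)
y(q) = √11 (y(q) = √(10 + 1) = √11)
H(Z, v) = √11
S(U) = 14*√11 (S(U) = √11*14 = 14*√11)
(-145 + S(13))*8 = (-145 + 14*√11)*8 = -1160 + 112*√11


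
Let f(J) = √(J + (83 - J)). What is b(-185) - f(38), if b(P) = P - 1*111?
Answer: -296 - √83 ≈ -305.11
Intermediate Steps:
f(J) = √83
b(P) = -111 + P (b(P) = P - 111 = -111 + P)
b(-185) - f(38) = (-111 - 185) - √83 = -296 - √83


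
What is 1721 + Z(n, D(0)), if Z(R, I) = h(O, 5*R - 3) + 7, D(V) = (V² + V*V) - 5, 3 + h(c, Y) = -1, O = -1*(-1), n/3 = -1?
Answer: 1724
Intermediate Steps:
n = -3 (n = 3*(-1) = -3)
O = 1
h(c, Y) = -4 (h(c, Y) = -3 - 1 = -4)
D(V) = -5 + 2*V² (D(V) = (V² + V²) - 5 = 2*V² - 5 = -5 + 2*V²)
Z(R, I) = 3 (Z(R, I) = -4 + 7 = 3)
1721 + Z(n, D(0)) = 1721 + 3 = 1724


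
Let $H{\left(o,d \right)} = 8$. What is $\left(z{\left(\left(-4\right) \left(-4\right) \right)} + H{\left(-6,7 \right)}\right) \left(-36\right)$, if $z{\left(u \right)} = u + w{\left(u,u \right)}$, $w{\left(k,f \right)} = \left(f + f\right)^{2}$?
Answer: $-37728$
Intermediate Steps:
$w{\left(k,f \right)} = 4 f^{2}$ ($w{\left(k,f \right)} = \left(2 f\right)^{2} = 4 f^{2}$)
$z{\left(u \right)} = u + 4 u^{2}$
$\left(z{\left(\left(-4\right) \left(-4\right) \right)} + H{\left(-6,7 \right)}\right) \left(-36\right) = \left(\left(-4\right) \left(-4\right) \left(1 + 4 \left(\left(-4\right) \left(-4\right)\right)\right) + 8\right) \left(-36\right) = \left(16 \left(1 + 4 \cdot 16\right) + 8\right) \left(-36\right) = \left(16 \left(1 + 64\right) + 8\right) \left(-36\right) = \left(16 \cdot 65 + 8\right) \left(-36\right) = \left(1040 + 8\right) \left(-36\right) = 1048 \left(-36\right) = -37728$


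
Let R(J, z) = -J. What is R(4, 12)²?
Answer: 16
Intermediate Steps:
R(4, 12)² = (-1*4)² = (-4)² = 16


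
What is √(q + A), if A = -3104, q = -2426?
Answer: I*√5530 ≈ 74.364*I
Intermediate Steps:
√(q + A) = √(-2426 - 3104) = √(-5530) = I*√5530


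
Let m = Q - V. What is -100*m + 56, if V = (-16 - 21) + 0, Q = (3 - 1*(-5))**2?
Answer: -10044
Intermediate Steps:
Q = 64 (Q = (3 + 5)**2 = 8**2 = 64)
V = -37 (V = -37 + 0 = -37)
m = 101 (m = 64 - 1*(-37) = 64 + 37 = 101)
-100*m + 56 = -100*101 + 56 = -10100 + 56 = -10044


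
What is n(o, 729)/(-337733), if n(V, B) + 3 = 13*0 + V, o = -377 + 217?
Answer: 163/337733 ≈ 0.00048263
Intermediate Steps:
o = -160
n(V, B) = -3 + V (n(V, B) = -3 + (13*0 + V) = -3 + (0 + V) = -3 + V)
n(o, 729)/(-337733) = (-3 - 160)/(-337733) = -163*(-1/337733) = 163/337733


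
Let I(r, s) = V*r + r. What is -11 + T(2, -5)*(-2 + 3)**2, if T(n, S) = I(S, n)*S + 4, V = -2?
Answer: -32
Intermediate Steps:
I(r, s) = -r (I(r, s) = -2*r + r = -r)
T(n, S) = 4 - S**2 (T(n, S) = (-S)*S + 4 = -S**2 + 4 = 4 - S**2)
-11 + T(2, -5)*(-2 + 3)**2 = -11 + (4 - 1*(-5)**2)*(-2 + 3)**2 = -11 + (4 - 1*25)*1**2 = -11 + (4 - 25)*1 = -11 - 21*1 = -11 - 21 = -32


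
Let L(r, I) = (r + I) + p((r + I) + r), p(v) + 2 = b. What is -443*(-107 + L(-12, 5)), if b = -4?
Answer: 53160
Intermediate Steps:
p(v) = -6 (p(v) = -2 - 4 = -6)
L(r, I) = -6 + I + r (L(r, I) = (r + I) - 6 = (I + r) - 6 = -6 + I + r)
-443*(-107 + L(-12, 5)) = -443*(-107 + (-6 + 5 - 12)) = -443*(-107 - 13) = -443*(-120) = 53160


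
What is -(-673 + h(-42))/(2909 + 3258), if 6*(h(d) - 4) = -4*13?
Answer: 2033/18501 ≈ 0.10989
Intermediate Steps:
h(d) = -14/3 (h(d) = 4 + (-4*13)/6 = 4 + (⅙)*(-52) = 4 - 26/3 = -14/3)
-(-673 + h(-42))/(2909 + 3258) = -(-673 - 14/3)/(2909 + 3258) = -(-2033)/(3*6167) = -1*(-2033/18501) = 2033/18501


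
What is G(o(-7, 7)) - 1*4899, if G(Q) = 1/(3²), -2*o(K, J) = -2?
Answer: -44090/9 ≈ -4898.9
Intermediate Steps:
o(K, J) = 1 (o(K, J) = -½*(-2) = 1)
G(Q) = ⅑ (G(Q) = 1/9 = ⅑)
G(o(-7, 7)) - 1*4899 = ⅑ - 1*4899 = ⅑ - 4899 = -44090/9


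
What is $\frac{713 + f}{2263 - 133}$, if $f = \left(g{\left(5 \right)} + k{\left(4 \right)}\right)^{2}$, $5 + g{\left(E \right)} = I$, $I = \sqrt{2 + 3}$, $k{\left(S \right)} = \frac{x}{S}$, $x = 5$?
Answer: $\frac{11713}{34080} - \frac{\sqrt{5}}{284} \approx 0.33582$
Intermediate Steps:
$k{\left(S \right)} = \frac{5}{S}$
$I = \sqrt{5} \approx 2.2361$
$g{\left(E \right)} = -5 + \sqrt{5}$
$f = \left(- \frac{15}{4} + \sqrt{5}\right)^{2}$ ($f = \left(\left(-5 + \sqrt{5}\right) + \frac{5}{4}\right)^{2} = \left(- \frac{15}{4} + \sqrt{5}\right)^{2} \approx 2.292$)
$\frac{713 + f}{2263 - 133} = \frac{713 + \left(\frac{305}{16} - \frac{15 \sqrt{5}}{2}\right)}{2263 - 133} = \frac{\frac{11713}{16} - \frac{15 \sqrt{5}}{2}}{2130} = \left(\frac{11713}{16} - \frac{15 \sqrt{5}}{2}\right) \frac{1}{2130} = \frac{11713}{34080} - \frac{\sqrt{5}}{284}$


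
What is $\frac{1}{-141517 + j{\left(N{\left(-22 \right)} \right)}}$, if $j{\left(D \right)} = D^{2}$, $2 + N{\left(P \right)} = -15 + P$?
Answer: $- \frac{1}{139996} \approx -7.1431 \cdot 10^{-6}$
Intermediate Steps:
$N{\left(P \right)} = -17 + P$ ($N{\left(P \right)} = -2 + \left(-15 + P\right) = -17 + P$)
$\frac{1}{-141517 + j{\left(N{\left(-22 \right)} \right)}} = \frac{1}{-141517 + \left(-17 - 22\right)^{2}} = \frac{1}{-141517 + \left(-39\right)^{2}} = \frac{1}{-141517 + 1521} = \frac{1}{-139996} = - \frac{1}{139996}$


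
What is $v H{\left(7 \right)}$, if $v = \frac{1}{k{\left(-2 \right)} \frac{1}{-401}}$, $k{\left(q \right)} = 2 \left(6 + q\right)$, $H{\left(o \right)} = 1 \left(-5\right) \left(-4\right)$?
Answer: $- \frac{2005}{2} \approx -1002.5$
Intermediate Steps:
$H{\left(o \right)} = 20$ ($H{\left(o \right)} = \left(-5\right) \left(-4\right) = 20$)
$k{\left(q \right)} = 12 + 2 q$
$v = - \frac{401}{8}$ ($v = \frac{1}{\left(12 + 2 \left(-2\right)\right) \frac{1}{-401}} = \frac{1}{\left(12 - 4\right) \left(- \frac{1}{401}\right)} = \frac{1}{8 \left(- \frac{1}{401}\right)} = \frac{1}{- \frac{8}{401}} = - \frac{401}{8} \approx -50.125$)
$v H{\left(7 \right)} = \left(- \frac{401}{8}\right) 20 = - \frac{2005}{2}$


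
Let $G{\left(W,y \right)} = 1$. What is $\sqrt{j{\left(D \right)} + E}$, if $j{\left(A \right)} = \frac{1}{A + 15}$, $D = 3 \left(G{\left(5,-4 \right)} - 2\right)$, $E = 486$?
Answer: $\frac{\sqrt{17499}}{6} \approx 22.047$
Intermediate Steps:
$D = -3$ ($D = 3 \left(1 - 2\right) = 3 \left(-1\right) = -3$)
$j{\left(A \right)} = \frac{1}{15 + A}$
$\sqrt{j{\left(D \right)} + E} = \sqrt{\frac{1}{15 - 3} + 486} = \sqrt{\frac{1}{12} + 486} = \sqrt{\frac{5833}{12}} = \frac{\sqrt{17499}}{6}$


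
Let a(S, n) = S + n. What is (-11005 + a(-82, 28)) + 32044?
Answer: 20985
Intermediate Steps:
(-11005 + a(-82, 28)) + 32044 = (-11005 + (-82 + 28)) + 32044 = (-11005 - 54) + 32044 = -11059 + 32044 = 20985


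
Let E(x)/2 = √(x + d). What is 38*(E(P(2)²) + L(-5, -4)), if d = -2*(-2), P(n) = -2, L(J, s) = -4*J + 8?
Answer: 1064 + 152*√2 ≈ 1279.0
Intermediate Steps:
L(J, s) = 8 - 4*J
d = 4
E(x) = 2*√(4 + x) (E(x) = 2*√(x + 4) = 2*√(4 + x))
38*(E(P(2)²) + L(-5, -4)) = 38*(2*√(4 + (-2)²) + (8 - 4*(-5))) = 38*(2*√(4 + 4) + (8 + 20)) = 38*(2*√8 + 28) = 38*(2*(2*√2) + 28) = 38*(4*√2 + 28) = 38*(28 + 4*√2) = 1064 + 152*√2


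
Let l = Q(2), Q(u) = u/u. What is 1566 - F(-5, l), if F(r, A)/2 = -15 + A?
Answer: 1594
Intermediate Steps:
Q(u) = 1
l = 1
F(r, A) = -30 + 2*A (F(r, A) = 2*(-15 + A) = -30 + 2*A)
1566 - F(-5, l) = 1566 - (-30 + 2*1) = 1566 - (-30 + 2) = 1566 - 1*(-28) = 1566 + 28 = 1594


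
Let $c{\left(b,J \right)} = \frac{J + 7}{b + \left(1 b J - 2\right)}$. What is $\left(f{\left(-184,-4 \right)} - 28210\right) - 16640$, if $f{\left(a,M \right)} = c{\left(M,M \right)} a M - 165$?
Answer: $- \frac{223971}{5} \approx -44794.0$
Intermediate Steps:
$c{\left(b,J \right)} = \frac{7 + J}{-2 + b + J b}$ ($c{\left(b,J \right)} = \frac{7 + J}{b + \left(b J - 2\right)} = \frac{7 + J}{b + \left(J b - 2\right)} = \frac{7 + J}{b + \left(-2 + J b\right)} = \frac{7 + J}{-2 + b + J b}$)
$f{\left(a,M \right)} = -165 + \frac{M a \left(7 + M\right)}{-2 + M + M^{2}}$ ($f{\left(a,M \right)} = \frac{7 + M}{-2 + M + M M} a M - 165 = \frac{7 + M}{-2 + M + M^{2}} a M - 165 = \frac{a \left(7 + M\right)}{-2 + M + M^{2}} M - 165 = \frac{M a \left(7 + M\right)}{-2 + M + M^{2}} - 165 = -165 + \frac{M a \left(7 + M\right)}{-2 + M + M^{2}}$)
$\left(f{\left(-184,-4 \right)} - 28210\right) - 16640 = \left(\frac{330 - -660 - 165 \left(-4\right)^{2} - - 736 \left(7 - 4\right)}{-2 - 4 + \left(-4\right)^{2}} - 28210\right) - 16640 = \left(\frac{330 + 660 - 2640 - \left(-736\right) 3}{-2 - 4 + 16} - 28210\right) - 16640 = \left(\frac{330 + 660 - 2640 + 2208}{10} - 28210\right) - 16640 = \left(\frac{1}{10} \cdot 558 - 28210\right) - 16640 = \left(\frac{279}{5} - 28210\right) - 16640 = - \frac{140771}{5} - 16640 = - \frac{223971}{5}$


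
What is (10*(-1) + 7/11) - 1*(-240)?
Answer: 2537/11 ≈ 230.64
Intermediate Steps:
(10*(-1) + 7/11) - 1*(-240) = (-10 + 7*(1/11)) + 240 = (-10 + 7/11) + 240 = -103/11 + 240 = 2537/11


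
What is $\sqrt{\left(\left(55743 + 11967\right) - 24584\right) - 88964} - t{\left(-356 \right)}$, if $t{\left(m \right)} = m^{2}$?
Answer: $-126736 + i \sqrt{45838} \approx -1.2674 \cdot 10^{5} + 214.1 i$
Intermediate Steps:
$\sqrt{\left(\left(55743 + 11967\right) - 24584\right) - 88964} - t{\left(-356 \right)} = \sqrt{\left(\left(55743 + 11967\right) - 24584\right) - 88964} - \left(-356\right)^{2} = \sqrt{\left(67710 - 24584\right) - 88964} - 126736 = \sqrt{43126 - 88964} - 126736 = \sqrt{-45838} - 126736 = i \sqrt{45838} - 126736 = -126736 + i \sqrt{45838}$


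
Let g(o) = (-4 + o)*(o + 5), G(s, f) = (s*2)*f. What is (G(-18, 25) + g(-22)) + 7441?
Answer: 6983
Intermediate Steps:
G(s, f) = 2*f*s (G(s, f) = (2*s)*f = 2*f*s)
g(o) = (-4 + o)*(5 + o)
(G(-18, 25) + g(-22)) + 7441 = (2*25*(-18) + (-20 - 22 + (-22)²)) + 7441 = (-900 + (-20 - 22 + 484)) + 7441 = (-900 + 442) + 7441 = -458 + 7441 = 6983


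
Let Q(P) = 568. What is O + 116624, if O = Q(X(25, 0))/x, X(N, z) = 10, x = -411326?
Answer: 23985241428/205663 ≈ 1.1662e+5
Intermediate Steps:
O = -284/205663 (O = 568/(-411326) = 568*(-1/411326) = -284/205663 ≈ -0.0013809)
O + 116624 = -284/205663 + 116624 = 23985241428/205663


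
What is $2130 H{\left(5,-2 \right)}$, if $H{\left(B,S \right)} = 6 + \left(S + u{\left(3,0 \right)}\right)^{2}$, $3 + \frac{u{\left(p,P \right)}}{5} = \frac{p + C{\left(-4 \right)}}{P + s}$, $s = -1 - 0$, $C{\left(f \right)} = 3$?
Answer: $4717950$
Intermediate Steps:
$s = -1$ ($s = -1 + 0 = -1$)
$u{\left(p,P \right)} = -15 + \frac{5 \left(3 + p\right)}{-1 + P}$ ($u{\left(p,P \right)} = -15 + 5 \frac{p + 3}{P - 1} = -15 + 5 \frac{3 + p}{-1 + P} = -15 + \frac{5 \left(3 + p\right)}{-1 + P}$)
$H{\left(B,S \right)} = 6 + \left(-45 + S\right)^{2}$ ($H{\left(B,S \right)} = 6 + \left(S + \frac{5 \left(6 + 3 - 0\right)}{-1 + 0}\right)^{2} = 6 + \left(S + \frac{5 \left(6 + 3 + 0\right)}{-1}\right)^{2} = 6 + \left(S + 5 \left(-1\right) 9\right)^{2} = 6 + \left(S - 45\right)^{2} = 6 + \left(-45 + S\right)^{2}$)
$2130 H{\left(5,-2 \right)} = 2130 \left(6 + \left(-45 - 2\right)^{2}\right) = 2130 \left(6 + \left(-47\right)^{2}\right) = 2130 \left(6 + 2209\right) = 2130 \cdot 2215 = 4717950$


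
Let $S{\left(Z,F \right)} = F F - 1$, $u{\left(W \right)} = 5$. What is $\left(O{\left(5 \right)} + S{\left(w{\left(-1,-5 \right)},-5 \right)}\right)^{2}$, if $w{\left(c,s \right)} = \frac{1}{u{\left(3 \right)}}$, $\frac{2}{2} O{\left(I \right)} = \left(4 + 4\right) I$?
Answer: $4096$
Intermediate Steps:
$O{\left(I \right)} = 8 I$ ($O{\left(I \right)} = \left(4 + 4\right) I = 8 I$)
$w{\left(c,s \right)} = \frac{1}{5}$
$S{\left(Z,F \right)} = -1 + F^{2}$ ($S{\left(Z,F \right)} = F^{2} - 1 = -1 + F^{2}$)
$\left(O{\left(5 \right)} + S{\left(w{\left(-1,-5 \right)},-5 \right)}\right)^{2} = \left(8 \cdot 5 - \left(1 - \left(-5\right)^{2}\right)\right)^{2} = \left(40 + \left(-1 + 25\right)\right)^{2} = \left(40 + 24\right)^{2} = 64^{2} = 4096$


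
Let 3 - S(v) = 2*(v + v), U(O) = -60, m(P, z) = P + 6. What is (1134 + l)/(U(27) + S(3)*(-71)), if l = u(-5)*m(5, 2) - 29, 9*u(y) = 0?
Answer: 1105/579 ≈ 1.9085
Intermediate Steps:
u(y) = 0 (u(y) = (1/9)*0 = 0)
m(P, z) = 6 + P
S(v) = 3 - 4*v (S(v) = 3 - 2*(v + v) = 3 - 2*2*v = 3 - 4*v)
l = -29 (l = 0*(6 + 5) - 29 = 0*11 - 29 = 0 - 29 = -29)
(1134 + l)/(U(27) + S(3)*(-71)) = (1134 - 29)/(-60 + (3 - 4*3)*(-71)) = 1105/(-60 + (3 - 12)*(-71)) = 1105/(-60 - 9*(-71)) = 1105/(-60 + 639) = 1105/579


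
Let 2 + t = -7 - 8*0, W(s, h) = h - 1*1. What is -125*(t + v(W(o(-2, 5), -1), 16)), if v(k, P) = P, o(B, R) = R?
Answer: -875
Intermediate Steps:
W(s, h) = -1 + h (W(s, h) = h - 1 = -1 + h)
t = -9 (t = -2 + (-7 - 8*0) = -2 + (-7 + 0) = -2 - 7 = -9)
-125*(t + v(W(o(-2, 5), -1), 16)) = -125*(-9 + 16) = -125*7 = -875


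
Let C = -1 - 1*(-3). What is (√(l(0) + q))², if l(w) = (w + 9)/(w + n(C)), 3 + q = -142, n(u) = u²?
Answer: -571/4 ≈ -142.75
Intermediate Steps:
C = 2 (C = -1 + 3 = 2)
q = -145 (q = -3 - 142 = -145)
l(w) = (9 + w)/(4 + w) (l(w) = (w + 9)/(w + 2²) = (9 + w)/(w + 4) = (9 + w)/(4 + w))
(√(l(0) + q))² = (√((9 + 0)/(4 + 0) - 145))² = (√(9/4 - 145))² = (√(-571/4))² = (I*√571/2)² = -571/4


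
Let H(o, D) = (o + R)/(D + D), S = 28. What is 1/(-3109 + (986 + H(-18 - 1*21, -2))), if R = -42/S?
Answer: -8/16903 ≈ -0.00047329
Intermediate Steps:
R = -3/2 (R = -42/28 = -42*1/28 = -3/2 ≈ -1.5000)
H(o, D) = (-3/2 + o)/(2*D) (H(o, D) = (o - 3/2)/(D + D) = (-3/2 + o)/((2*D)) = (-3/2 + o)*(1/(2*D)) = (-3/2 + o)/(2*D))
1/(-3109 + (986 + H(-18 - 1*21, -2))) = 1/(-3109 + (986 + (1/4)*(-3 + 2*(-18 - 1*21))/(-2))) = 1/(-3109 + (986 + (1/4)*(-1/2)*(-3 + 2*(-18 - 21)))) = 1/(-3109 + (986 + (1/4)*(-1/2)*(-3 + 2*(-39)))) = 1/(-3109 + (986 + (1/4)*(-1/2)*(-3 - 78))) = 1/(-3109 + (986 + (1/4)*(-1/2)*(-81))) = 1/(-3109 + (986 + 81/8)) = 1/(-3109 + 7969/8) = 1/(-16903/8) = -8/16903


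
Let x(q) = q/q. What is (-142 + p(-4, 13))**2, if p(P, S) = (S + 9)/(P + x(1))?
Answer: 200704/9 ≈ 22300.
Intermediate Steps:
x(q) = 1
p(P, S) = (9 + S)/(1 + P) (p(P, S) = (S + 9)/(P + 1) = (9 + S)/(1 + P))
(-142 + p(-4, 13))**2 = (-142 + (9 + 13)/(1 - 4))**2 = (-142 + 22/(-3))**2 = (-142 - 1/3*22)**2 = (-142 - 22/3)**2 = (-448/3)**2 = 200704/9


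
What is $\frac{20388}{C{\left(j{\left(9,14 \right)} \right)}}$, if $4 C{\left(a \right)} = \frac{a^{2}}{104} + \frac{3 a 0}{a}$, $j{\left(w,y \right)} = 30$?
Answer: $\frac{706784}{75} \approx 9423.8$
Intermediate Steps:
$C{\left(a \right)} = \frac{a^{2}}{416}$ ($C{\left(a \right)} = \frac{\frac{a^{2}}{104} + \frac{3 a 0}{a}}{4} = \frac{a^{2} \cdot \frac{1}{104} + \frac{0}{a}}{4} = \frac{\frac{a^{2}}{104} + 0}{4} = \frac{\frac{1}{104} a^{2}}{4} = \frac{a^{2}}{416}$)
$\frac{20388}{C{\left(j{\left(9,14 \right)} \right)}} = \frac{20388}{\frac{1}{416} \cdot 30^{2}} = \frac{20388}{\frac{1}{416} \cdot 900} = \frac{20388}{\frac{225}{104}} = 20388 \cdot \frac{104}{225} = \frac{706784}{75}$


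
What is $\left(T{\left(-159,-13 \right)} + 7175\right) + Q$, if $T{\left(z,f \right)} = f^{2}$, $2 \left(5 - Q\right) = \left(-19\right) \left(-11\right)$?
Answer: $\frac{14489}{2} \approx 7244.5$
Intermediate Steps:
$Q = - \frac{199}{2}$ ($Q = 5 - \frac{\left(-19\right) \left(-11\right)}{2} = 5 - \frac{209}{2} = - \frac{199}{2} \approx -99.5$)
$\left(T{\left(-159,-13 \right)} + 7175\right) + Q = \left(\left(-13\right)^{2} + 7175\right) - \frac{199}{2} = \left(169 + 7175\right) - \frac{199}{2} = 7344 - \frac{199}{2} = \frac{14489}{2}$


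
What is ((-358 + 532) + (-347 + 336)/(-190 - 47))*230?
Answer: 9487270/237 ≈ 40031.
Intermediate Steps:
((-358 + 532) + (-347 + 336)/(-190 - 47))*230 = (174 - 11/(-237))*230 = (174 - 11*(-1/237))*230 = (174 + 11/237)*230 = (41249/237)*230 = 9487270/237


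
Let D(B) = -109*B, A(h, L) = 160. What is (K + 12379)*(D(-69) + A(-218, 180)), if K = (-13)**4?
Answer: 314460140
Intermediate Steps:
K = 28561
(K + 12379)*(D(-69) + A(-218, 180)) = (28561 + 12379)*(-109*(-69) + 160) = 40940*(7521 + 160) = 40940*7681 = 314460140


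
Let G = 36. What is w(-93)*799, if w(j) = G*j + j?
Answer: -2749359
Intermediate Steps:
w(j) = 37*j (w(j) = 36*j + j = 37*j)
w(-93)*799 = (37*(-93))*799 = -3441*799 = -2749359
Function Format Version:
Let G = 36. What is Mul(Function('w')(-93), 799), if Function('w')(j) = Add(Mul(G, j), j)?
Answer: -2749359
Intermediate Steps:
Function('w')(j) = Mul(37, j) (Function('w')(j) = Add(Mul(36, j), j) = Mul(37, j))
Mul(Function('w')(-93), 799) = Mul(Mul(37, -93), 799) = Mul(-3441, 799) = -2749359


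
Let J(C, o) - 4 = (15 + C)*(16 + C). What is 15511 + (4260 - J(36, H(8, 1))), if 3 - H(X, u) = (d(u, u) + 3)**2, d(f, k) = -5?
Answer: 17115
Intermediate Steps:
H(X, u) = -1 (H(X, u) = 3 - (-5 + 3)**2 = 3 - 1*(-2)**2 = 3 - 1*4 = 3 - 4 = -1)
J(C, o) = 4 + (15 + C)*(16 + C)
15511 + (4260 - J(36, H(8, 1))) = 15511 + (4260 - (244 + 36**2 + 31*36)) = 15511 + (4260 - (244 + 1296 + 1116)) = 15511 + (4260 - 1*2656) = 15511 + (4260 - 2656) = 15511 + 1604 = 17115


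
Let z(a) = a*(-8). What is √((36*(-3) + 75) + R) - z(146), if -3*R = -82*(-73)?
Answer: 1168 + I*√18255/3 ≈ 1168.0 + 45.037*I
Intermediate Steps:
z(a) = -8*a
R = -5986/3 (R = -(-82)*(-73)/3 = -⅓*5986 = -5986/3 ≈ -1995.3)
√((36*(-3) + 75) + R) - z(146) = √((36*(-3) + 75) - 5986/3) - (-8)*146 = √((-108 + 75) - 5986/3) - 1*(-1168) = √(-33 - 5986/3) + 1168 = √(-6085/3) + 1168 = I*√18255/3 + 1168 = 1168 + I*√18255/3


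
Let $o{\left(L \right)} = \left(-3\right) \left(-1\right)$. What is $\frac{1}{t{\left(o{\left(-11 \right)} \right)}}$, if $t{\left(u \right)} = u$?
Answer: $\frac{1}{3} \approx 0.33333$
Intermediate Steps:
$o{\left(L \right)} = 3$
$\frac{1}{t{\left(o{\left(-11 \right)} \right)}} = \frac{1}{3}$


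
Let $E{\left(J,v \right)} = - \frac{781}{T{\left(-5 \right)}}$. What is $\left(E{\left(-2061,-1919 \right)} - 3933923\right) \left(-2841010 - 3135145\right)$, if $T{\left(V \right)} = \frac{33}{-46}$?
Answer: $\frac{70509682695965}{3} \approx 2.3503 \cdot 10^{13}$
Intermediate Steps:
$T{\left(V \right)} = - \frac{33}{46}$ ($T{\left(V \right)} = 33 \left(- \frac{1}{46}\right) = - \frac{33}{46}$)
$E{\left(J,v \right)} = \frac{3266}{3}$ ($E{\left(J,v \right)} = - \frac{781}{- \frac{33}{46}} = \left(-781\right) \left(- \frac{46}{33}\right) = \frac{3266}{3}$)
$\left(E{\left(-2061,-1919 \right)} - 3933923\right) \left(-2841010 - 3135145\right) = \left(\frac{3266}{3} - 3933923\right) \left(-2841010 - 3135145\right) = \left(- \frac{11798503}{3}\right) \left(-5976155\right) = \frac{70509682695965}{3}$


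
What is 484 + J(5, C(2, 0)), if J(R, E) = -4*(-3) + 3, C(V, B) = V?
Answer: 499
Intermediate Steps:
J(R, E) = 15 (J(R, E) = 12 + 3 = 15)
484 + J(5, C(2, 0)) = 484 + 15 = 499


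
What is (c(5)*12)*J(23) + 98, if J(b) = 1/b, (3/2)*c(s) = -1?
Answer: 2246/23 ≈ 97.652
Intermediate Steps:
c(s) = -⅔ (c(s) = (⅔)*(-1) = -⅔)
(c(5)*12)*J(23) + 98 = -⅔*12/23 + 98 = -8*1/23 + 98 = -8/23 + 98 = 2246/23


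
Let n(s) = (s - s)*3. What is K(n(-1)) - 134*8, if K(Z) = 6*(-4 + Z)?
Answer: -1096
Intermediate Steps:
n(s) = 0 (n(s) = 0*3 = 0)
K(Z) = -24 + 6*Z
K(n(-1)) - 134*8 = (-24 + 6*0) - 134*8 = (-24 + 0) - 1072 = -24 - 1072 = -1096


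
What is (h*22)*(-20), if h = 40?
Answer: -17600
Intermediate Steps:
(h*22)*(-20) = (40*22)*(-20) = 880*(-20) = -17600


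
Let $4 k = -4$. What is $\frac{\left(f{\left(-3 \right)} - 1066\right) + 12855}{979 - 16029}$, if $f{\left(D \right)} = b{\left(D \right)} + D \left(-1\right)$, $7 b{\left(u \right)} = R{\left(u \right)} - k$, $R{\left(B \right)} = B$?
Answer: $- \frac{41271}{52675} \approx -0.7835$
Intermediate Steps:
$k = -1$ ($k = \frac{1}{4} \left(-4\right) = -1$)
$b{\left(u \right)} = \frac{1}{7} + \frac{u}{7}$ ($b{\left(u \right)} = \frac{u - -1}{7} = \frac{u + 1}{7} = \frac{1 + u}{7} = \frac{1}{7} + \frac{u}{7}$)
$f{\left(D \right)} = \frac{1}{7} - \frac{6 D}{7}$ ($f{\left(D \right)} = \left(\frac{1}{7} + \frac{D}{7}\right) + D \left(-1\right) = \left(\frac{1}{7} + \frac{D}{7}\right) - D = \frac{1}{7} - \frac{6 D}{7}$)
$\frac{\left(f{\left(-3 \right)} - 1066\right) + 12855}{979 - 16029} = \frac{\left(\left(\frac{1}{7} - - \frac{18}{7}\right) - 1066\right) + 12855}{979 - 16029} = \frac{\left(\left(\frac{1}{7} + \frac{18}{7}\right) - 1066\right) + 12855}{-15050} = \left(\left(\frac{19}{7} - 1066\right) + 12855\right) \left(- \frac{1}{15050}\right) = \left(- \frac{7443}{7} + 12855\right) \left(- \frac{1}{15050}\right) = \frac{82542}{7} \left(- \frac{1}{15050}\right) = - \frac{41271}{52675}$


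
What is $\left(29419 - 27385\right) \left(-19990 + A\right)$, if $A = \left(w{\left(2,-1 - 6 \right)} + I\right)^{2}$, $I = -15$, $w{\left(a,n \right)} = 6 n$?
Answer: $-34051194$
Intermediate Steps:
$A = 3249$ ($A = \left(6 \left(-1 - 6\right) - 15\right)^{2} = \left(6 \left(-7\right) - 15\right)^{2} = \left(-42 - 15\right)^{2} = \left(-57\right)^{2} = 3249$)
$\left(29419 - 27385\right) \left(-19990 + A\right) = \left(29419 - 27385\right) \left(-19990 + 3249\right) = 2034 \left(-16741\right) = -34051194$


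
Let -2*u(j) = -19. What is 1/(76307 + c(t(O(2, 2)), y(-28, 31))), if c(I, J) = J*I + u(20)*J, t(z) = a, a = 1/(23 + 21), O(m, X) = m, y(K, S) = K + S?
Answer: 44/3358765 ≈ 1.3100e-5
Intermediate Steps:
u(j) = 19/2 (u(j) = -½*(-19) = 19/2)
a = 1/44 ≈ 0.022727
t(z) = 1/44
c(I, J) = 19*J/2 + I*J (c(I, J) = J*I + 19*J/2 = I*J + 19*J/2 = 19*J/2 + I*J)
1/(76307 + c(t(O(2, 2)), y(-28, 31))) = 1/(76307 + (-28 + 31)*(19 + 2*(1/44))/2) = 1/(76307 + (½)*3*(19 + 1/22)) = 1/(76307 + (½)*3*(419/22)) = 1/(76307 + 1257/44) = 1/(3358765/44) = 44/3358765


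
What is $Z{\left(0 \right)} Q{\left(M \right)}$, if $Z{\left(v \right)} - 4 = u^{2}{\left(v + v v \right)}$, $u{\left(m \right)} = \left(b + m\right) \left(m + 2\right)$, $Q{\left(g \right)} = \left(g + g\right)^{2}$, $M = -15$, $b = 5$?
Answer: $93600$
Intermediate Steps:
$Q{\left(g \right)} = 4 g^{2}$ ($Q{\left(g \right)} = \left(2 g\right)^{2} = 4 g^{2}$)
$u{\left(m \right)} = \left(2 + m\right) \left(5 + m\right)$ ($u{\left(m \right)} = \left(5 + m\right) \left(m + 2\right) = \left(5 + m\right) \left(2 + m\right) = \left(2 + m\right) \left(5 + m\right)$)
$Z{\left(v \right)} = 4 + \left(10 + \left(v + v^{2}\right)^{2} + 7 v + 7 v^{2}\right)^{2}$ ($Z{\left(v \right)} = 4 + \left(10 + \left(v + v v\right)^{2} + 7 \left(v + v v\right)\right)^{2} = 4 + \left(10 + \left(v + v^{2}\right)^{2} + 7 \left(v + v^{2}\right)\right)^{2} = 4 + \left(10 + \left(v + v^{2}\right)^{2} + \left(7 v + 7 v^{2}\right)\right)^{2} = 4 + \left(10 + \left(v + v^{2}\right)^{2} + 7 v + 7 v^{2}\right)^{2}$)
$Z{\left(0 \right)} Q{\left(M \right)} = \left(4 + \left(10 + 0^{2} \left(1 + 0\right)^{2} + 7 \cdot 0 \left(1 + 0\right)\right)^{2}\right) 4 \left(-15\right)^{2} = \left(4 + \left(10 + 0 \cdot 1^{2} + 7 \cdot 0 \cdot 1\right)^{2}\right) 4 \cdot 225 = \left(4 + \left(10 + 0 \cdot 1 + 0\right)^{2}\right) 900 = \left(4 + \left(10 + 0 + 0\right)^{2}\right) 900 = \left(4 + 10^{2}\right) 900 = \left(4 + 100\right) 900 = 104 \cdot 900 = 93600$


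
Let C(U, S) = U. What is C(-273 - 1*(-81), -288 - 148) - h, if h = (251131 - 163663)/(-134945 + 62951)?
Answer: -2289230/11999 ≈ -190.79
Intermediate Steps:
h = -14578/11999 (h = 87468/(-71994) = 87468*(-1/71994) = -14578/11999 ≈ -1.2149)
C(-273 - 1*(-81), -288 - 148) - h = (-273 - 1*(-81)) - 1*(-14578/11999) = (-273 + 81) + 14578/11999 = -192 + 14578/11999 = -2289230/11999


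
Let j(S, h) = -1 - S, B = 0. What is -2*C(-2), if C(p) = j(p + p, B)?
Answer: -6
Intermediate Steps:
C(p) = -1 - 2*p (C(p) = -1 - (p + p) = -1 - 2*p)
-2*C(-2) = -2*(-1 - 2*(-2)) = -2*(-1 + 4) = -2*3 = -6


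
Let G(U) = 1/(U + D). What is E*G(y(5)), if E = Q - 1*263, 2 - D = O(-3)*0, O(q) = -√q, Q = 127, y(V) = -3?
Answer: 136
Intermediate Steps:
D = 2 (D = 2 - (-√(-3))*0 = 2 - (-I*√3)*0 = 2 - 1*0 = 2 + 0 = 2)
G(U) = 1/(2 + U) (G(U) = 1/(U + 2) = 1/(2 + U))
E = -136 (E = 127 - 1*263 = 127 - 263 = -136)
E*G(y(5)) = -136/(2 - 3) = -136/(-1) = -136*(-1) = 136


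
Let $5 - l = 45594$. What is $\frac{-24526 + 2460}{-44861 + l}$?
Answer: $\frac{11033}{45225} \approx 0.24396$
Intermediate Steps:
$l = -45589$ ($l = 5 - 45594 = -45589$)
$\frac{-24526 + 2460}{-44861 + l} = \frac{-24526 + 2460}{-44861 - 45589} = - \frac{22066}{-90450} = \left(-22066\right) \left(- \frac{1}{90450}\right) = \frac{11033}{45225}$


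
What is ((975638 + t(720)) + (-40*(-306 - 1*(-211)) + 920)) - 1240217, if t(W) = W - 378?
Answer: -259517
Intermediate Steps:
t(W) = -378 + W
((975638 + t(720)) + (-40*(-306 - 1*(-211)) + 920)) - 1240217 = ((975638 + (-378 + 720)) + (-40*(-306 - 1*(-211)) + 920)) - 1240217 = ((975638 + 342) + (-40*(-306 + 211) + 920)) - 1240217 = (975980 + (-40*(-95) + 920)) - 1240217 = (975980 + (3800 + 920)) - 1240217 = (975980 + 4720) - 1240217 = 980700 - 1240217 = -259517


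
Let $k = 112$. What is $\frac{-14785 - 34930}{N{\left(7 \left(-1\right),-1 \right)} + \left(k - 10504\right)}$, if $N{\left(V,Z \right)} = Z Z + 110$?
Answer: $\frac{49715}{10281} \approx 4.8356$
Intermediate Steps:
$N{\left(V,Z \right)} = 110 + Z^{2}$ ($N{\left(V,Z \right)} = Z^{2} + 110 = 110 + Z^{2}$)
$\frac{-14785 - 34930}{N{\left(7 \left(-1\right),-1 \right)} + \left(k - 10504\right)} = \frac{-14785 - 34930}{\left(110 + \left(-1\right)^{2}\right) + \left(112 - 10504\right)} = - \frac{49715}{\left(110 + 1\right) + \left(112 - 10504\right)} = - \frac{49715}{111 - 10392} = - \frac{49715}{-10281} = \left(-49715\right) \left(- \frac{1}{10281}\right) = \frac{49715}{10281}$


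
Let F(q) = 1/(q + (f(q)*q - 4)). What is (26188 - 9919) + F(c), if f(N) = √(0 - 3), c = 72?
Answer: 82060853/5044 - 9*I*√3/2522 ≈ 16269.0 - 0.006181*I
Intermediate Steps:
f(N) = I*√3 (f(N) = √(-3) = I*√3)
F(q) = 1/(-4 + q + I*q*√3) (F(q) = 1/(q + ((I*√3)*q - 4)) = 1/(q + (I*q*√3 - 4)) = 1/(q + (-4 + I*q*√3)) = 1/(-4 + q + I*q*√3))
(26188 - 9919) + F(c) = (26188 - 9919) + 1/(-4 + 72 + I*72*√3) = 16269 + 1/(-4 + 72 + 72*I*√3) = 16269 + 1/(68 + 72*I*√3)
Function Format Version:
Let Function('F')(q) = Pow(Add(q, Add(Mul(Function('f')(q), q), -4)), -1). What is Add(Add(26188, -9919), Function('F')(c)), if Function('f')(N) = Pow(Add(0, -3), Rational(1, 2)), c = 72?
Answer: Add(Rational(82060853, 5044), Mul(Rational(-9, 2522), I, Pow(3, Rational(1, 2)))) ≈ Add(16269., Mul(-0.0061810, I))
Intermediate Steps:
Function('f')(N) = Mul(I, Pow(3, Rational(1, 2))) (Function('f')(N) = Pow(-3, Rational(1, 2)) = Mul(I, Pow(3, Rational(1, 2))))
Function('F')(q) = Pow(Add(-4, q, Mul(I, q, Pow(3, Rational(1, 2)))), -1) (Function('F')(q) = Pow(Add(q, Add(Mul(Mul(I, Pow(3, Rational(1, 2))), q), -4)), -1) = Pow(Add(q, Add(Mul(I, q, Pow(3, Rational(1, 2))), -4)), -1) = Pow(Add(q, Add(-4, Mul(I, q, Pow(3, Rational(1, 2))))), -1) = Pow(Add(-4, q, Mul(I, q, Pow(3, Rational(1, 2)))), -1))
Add(Add(26188, -9919), Function('F')(c)) = Add(Add(26188, -9919), Pow(Add(-4, 72, Mul(I, 72, Pow(3, Rational(1, 2)))), -1)) = Add(16269, Pow(Add(-4, 72, Mul(72, I, Pow(3, Rational(1, 2)))), -1)) = Add(16269, Pow(Add(68, Mul(72, I, Pow(3, Rational(1, 2)))), -1))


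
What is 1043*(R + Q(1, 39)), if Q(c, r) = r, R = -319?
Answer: -292040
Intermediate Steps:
1043*(R + Q(1, 39)) = 1043*(-319 + 39) = 1043*(-280) = -292040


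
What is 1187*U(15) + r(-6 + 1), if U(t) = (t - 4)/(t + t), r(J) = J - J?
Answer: 13057/30 ≈ 435.23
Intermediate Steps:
r(J) = 0
U(t) = (-4 + t)/(2*t) (U(t) = (-4 + t)/((2*t)) = (-4 + t)*(1/(2*t)) = (-4 + t)/(2*t))
1187*U(15) + r(-6 + 1) = 1187*((½)*(-4 + 15)/15) + 0 = 1187*((½)*(1/15)*11) + 0 = 1187*(11/30) + 0 = 13057/30 + 0 = 13057/30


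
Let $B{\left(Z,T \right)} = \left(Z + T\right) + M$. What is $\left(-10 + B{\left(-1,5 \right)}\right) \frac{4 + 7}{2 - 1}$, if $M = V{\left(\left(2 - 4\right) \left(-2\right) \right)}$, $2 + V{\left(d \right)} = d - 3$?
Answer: $-77$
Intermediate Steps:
$V{\left(d \right)} = -5 + d$ ($V{\left(d \right)} = -2 + \left(d - 3\right) = -2 + \left(-3 + d\right) = -5 + d$)
$M = -1$ ($M = -5 + \left(2 - 4\right) \left(-2\right) = -5 - -4 = -5 + 4 = -1$)
$B{\left(Z,T \right)} = -1 + T + Z$ ($B{\left(Z,T \right)} = \left(Z + T\right) - 1 = \left(T + Z\right) - 1 = -1 + T + Z$)
$\left(-10 + B{\left(-1,5 \right)}\right) \frac{4 + 7}{2 - 1} = \left(-10 - -3\right) \frac{4 + 7}{2 - 1} = \left(-10 + 3\right) \frac{11}{1} = - 7 \cdot 11 \cdot 1 = \left(-7\right) 11 = -77$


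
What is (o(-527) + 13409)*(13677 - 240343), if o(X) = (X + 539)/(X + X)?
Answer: -1601743675642/527 ≈ -3.0394e+9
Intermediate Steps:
o(X) = (539 + X)/(2*X) (o(X) = (539 + X)/((2*X)) = (539 + X)*(1/(2*X)) = (539 + X)/(2*X))
(o(-527) + 13409)*(13677 - 240343) = ((1/2)*(539 - 527)/(-527) + 13409)*(13677 - 240343) = ((1/2)*(-1/527)*12 + 13409)*(-226666) = (-6/527 + 13409)*(-226666) = (7066537/527)*(-226666) = -1601743675642/527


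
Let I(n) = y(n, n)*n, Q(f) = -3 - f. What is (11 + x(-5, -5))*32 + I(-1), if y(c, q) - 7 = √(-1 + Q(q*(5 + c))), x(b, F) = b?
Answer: 185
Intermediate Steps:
y(c, q) = 7 + √(-4 - q*(5 + c)) (y(c, q) = 7 + √(-1 + (-3 - q*(5 + c))) = 7 + √(-4 - q*(5 + c)))
I(n) = n*(7 + √(-4 - n*(5 + n))) (I(n) = (7 + √(-4 - n*(5 + n)))*n = n*(7 + √(-4 - n*(5 + n))))
(11 + x(-5, -5))*32 + I(-1) = (11 - 5)*32 - (7 + √(-4 - 1*(-1)*(5 - 1))) = 6*32 - (7 + √(-4 - 1*(-1)*4)) = 192 - (7 + √(-4 + 4)) = 192 - (7 + √0) = 192 - (7 + 0) = 192 - 1*7 = 192 - 7 = 185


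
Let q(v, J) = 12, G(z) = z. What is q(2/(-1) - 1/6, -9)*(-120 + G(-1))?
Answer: -1452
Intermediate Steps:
q(2/(-1) - 1/6, -9)*(-120 + G(-1)) = 12*(-120 - 1) = 12*(-121) = -1452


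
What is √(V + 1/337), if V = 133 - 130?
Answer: 2*√85261/337 ≈ 1.7329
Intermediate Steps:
V = 3
√(V + 1/337) = √(3 + 1/337) = √(1012/337) = 2*√85261/337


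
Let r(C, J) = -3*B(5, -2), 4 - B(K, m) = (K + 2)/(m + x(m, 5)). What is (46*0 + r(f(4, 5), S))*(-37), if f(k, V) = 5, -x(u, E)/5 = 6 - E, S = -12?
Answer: 555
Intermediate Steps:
x(u, E) = -30 + 5*E (x(u, E) = -5*(6 - E) = -30 + 5*E)
B(K, m) = 4 - (2 + K)/(-5 + m) (B(K, m) = 4 - (K + 2)/(m + (-30 + 5*5)) = 4 - (2 + K)/(m + (-30 + 25)) = 4 - (2 + K)/(m - 5) = 4 - (2 + K)/(-5 + m))
r(C, J) = -15 (r(C, J) = -3*(-22 - 1*5 + 4*(-2))/(-5 - 2) = -3*(-22 - 5 - 8)/(-7) = -(-3)*(-35)/7 = -3*5 = -15)
(46*0 + r(f(4, 5), S))*(-37) = (46*0 - 15)*(-37) = (0 - 15)*(-37) = -15*(-37) = 555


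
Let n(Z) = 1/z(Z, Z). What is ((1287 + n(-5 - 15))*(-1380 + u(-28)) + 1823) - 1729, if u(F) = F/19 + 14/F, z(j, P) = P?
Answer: -270322429/152 ≈ -1.7784e+6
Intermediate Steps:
u(F) = 14/F + F/19 (u(F) = F*(1/19) + 14/F = F/19 + 14/F = 14/F + F/19)
n(Z) = 1/Z
((1287 + n(-5 - 15))*(-1380 + u(-28)) + 1823) - 1729 = ((1287 + 1/(-5 - 15))*(-1380 + (14/(-28) + (1/19)*(-28))) + 1823) - 1729 = ((1287 + 1/(-20))*(-1380 + (14*(-1/28) - 28/19)) + 1823) - 1729 = ((1287 - 1/20)*(-1380 + (-½ - 28/19)) + 1823) - 1729 = (25739*(-1380 - 75/38)/20 + 1823) - 1729 = ((25739/20)*(-52515/38) + 1823) - 1729 = (-270336717/152 + 1823) - 1729 = -270059621/152 - 1729 = -270322429/152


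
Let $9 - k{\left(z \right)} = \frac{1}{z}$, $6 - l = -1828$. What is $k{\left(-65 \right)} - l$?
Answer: $- \frac{118624}{65} \approx -1825.0$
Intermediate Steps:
$l = 1834$ ($l = 6 - -1828 = 6 + 1828 = 1834$)
$k{\left(z \right)} = 9 - \frac{1}{z}$
$k{\left(-65 \right)} - l = \left(9 - \frac{1}{-65}\right) - 1834 = \left(9 - - \frac{1}{65}\right) - 1834 = \left(9 + \frac{1}{65}\right) - 1834 = \frac{586}{65} - 1834 = - \frac{118624}{65}$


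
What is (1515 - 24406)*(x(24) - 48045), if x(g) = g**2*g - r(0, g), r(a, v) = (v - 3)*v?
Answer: 794889975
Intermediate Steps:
r(a, v) = v*(-3 + v) (r(a, v) = (-3 + v)*v = v*(-3 + v))
x(g) = g**3 - g*(-3 + g) (x(g) = g**2*g - g*(-3 + g) = g**3 - g*(-3 + g))
(1515 - 24406)*(x(24) - 48045) = (1515 - 24406)*(24*(3 + 24**2 - 1*24) - 48045) = -22891*(24*(3 + 576 - 24) - 48045) = -22891*(24*555 - 48045) = -22891*(13320 - 48045) = -22891*(-34725) = 794889975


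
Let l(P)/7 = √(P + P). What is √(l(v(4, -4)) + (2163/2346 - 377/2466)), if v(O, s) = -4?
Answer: √(19862268631 + 361547359614*I*√2)/160701 ≈ 3.208 + 3.0858*I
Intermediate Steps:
l(P) = 7*√2*√P (l(P) = 7*√(P + P) = 7*√(2*P) = 7*(√2*√P) = 7*√2*√P)
√(l(v(4, -4)) + (2163/2346 - 377/2466)) = √(7*√2*√(-4) + (2163/2346 - 377/2466)) = √(7*√2*(2*I) + (2163*(1/2346) - 377*1/2466)) = √(14*I*√2 + (721/782 - 377/2466)) = √(14*I*√2 + 370793/482103) = √(370793/482103 + 14*I*√2)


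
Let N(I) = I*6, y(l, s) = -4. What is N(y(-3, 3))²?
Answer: 576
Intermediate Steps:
N(I) = 6*I
N(y(-3, 3))² = (6*(-4))² = (-24)² = 576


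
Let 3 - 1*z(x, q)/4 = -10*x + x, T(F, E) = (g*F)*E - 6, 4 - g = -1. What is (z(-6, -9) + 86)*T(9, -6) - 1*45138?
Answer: -12570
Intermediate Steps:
g = 5 (g = 4 - 1*(-1) = 4 + 1 = 5)
T(F, E) = -6 + 5*E*F (T(F, E) = (5*F)*E - 6 = 5*E*F - 6 = -6 + 5*E*F)
z(x, q) = 12 + 36*x (z(x, q) = 12 - 4*(-10*x + x) = 12 - (-36)*x = 12 + 36*x)
(z(-6, -9) + 86)*T(9, -6) - 1*45138 = ((12 + 36*(-6)) + 86)*(-6 + 5*(-6)*9) - 1*45138 = ((12 - 216) + 86)*(-6 - 270) - 45138 = (-204 + 86)*(-276) - 45138 = -118*(-276) - 45138 = 32568 - 45138 = -12570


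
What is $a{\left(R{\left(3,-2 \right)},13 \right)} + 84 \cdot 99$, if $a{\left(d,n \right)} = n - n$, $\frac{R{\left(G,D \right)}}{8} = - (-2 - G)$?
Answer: $8316$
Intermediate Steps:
$R{\left(G,D \right)} = 16 + 8 G$ ($R{\left(G,D \right)} = 8 \left(- (-2 - G)\right) = 8 \left(2 + G\right) = 16 + 8 G$)
$a{\left(d,n \right)} = 0$
$a{\left(R{\left(3,-2 \right)},13 \right)} + 84 \cdot 99 = 0 + 84 \cdot 99 = 0 + 8316 = 8316$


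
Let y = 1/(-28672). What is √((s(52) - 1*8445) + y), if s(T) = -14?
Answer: 23*I*√3209367/448 ≈ 91.973*I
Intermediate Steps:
y = -1/28672 ≈ -3.4877e-5
√((s(52) - 1*8445) + y) = √((-14 - 1*8445) - 1/28672) = √((-14 - 8445) - 1/28672) = √(-8459 - 1/28672) = √(-242536449/28672) = 23*I*√3209367/448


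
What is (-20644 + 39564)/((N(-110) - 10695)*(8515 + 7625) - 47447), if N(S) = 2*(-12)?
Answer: -18920/173052107 ≈ -0.00010933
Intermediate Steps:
N(S) = -24
(-20644 + 39564)/((N(-110) - 10695)*(8515 + 7625) - 47447) = (-20644 + 39564)/((-24 - 10695)*(8515 + 7625) - 47447) = 18920/(-10719*16140 - 47447) = 18920/(-173004660 - 47447) = 18920/(-173052107) = 18920*(-1/173052107) = -18920/173052107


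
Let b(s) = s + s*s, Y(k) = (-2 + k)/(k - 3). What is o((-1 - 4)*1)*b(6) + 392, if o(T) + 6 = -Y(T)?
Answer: 413/4 ≈ 103.25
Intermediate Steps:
Y(k) = (-2 + k)/(-3 + k)
o(T) = -6 - (-2 + T)/(-3 + T)
b(s) = s + s**2
o((-1 - 4)*1)*b(6) + 392 = ((20 - 7*(-1 - 4))/(-3 + (-1 - 4)*1))*(6*(1 + 6)) + 392 = ((20 - (-35))/(-3 - 5*1))*(6*7) + 392 = ((20 - 7*(-5))/(-3 - 5))*42 + 392 = ((20 + 35)/(-8))*42 + 392 = -1/8*55*42 + 392 = -55/8*42 + 392 = -1155/4 + 392 = 413/4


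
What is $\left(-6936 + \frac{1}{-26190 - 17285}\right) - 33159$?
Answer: $- \frac{1743130126}{43475} \approx -40095.0$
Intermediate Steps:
$\left(-6936 + \frac{1}{-26190 - 17285}\right) - 33159 = \left(-6936 + \frac{1}{-43475}\right) - 33159 = \left(-6936 - \frac{1}{43475}\right) - 33159 = - \frac{301542601}{43475} - 33159 = - \frac{1743130126}{43475}$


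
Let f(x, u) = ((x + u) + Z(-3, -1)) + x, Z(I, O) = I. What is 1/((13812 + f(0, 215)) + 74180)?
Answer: 1/88204 ≈ 1.1337e-5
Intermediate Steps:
f(x, u) = -3 + u + 2*x (f(x, u) = ((x + u) - 3) + x = ((u + x) - 3) + x = (-3 + u + x) + x = -3 + u + 2*x)
1/((13812 + f(0, 215)) + 74180) = 1/((13812 + (-3 + 215 + 2*0)) + 74180) = 1/((13812 + (-3 + 215 + 0)) + 74180) = 1/((13812 + 212) + 74180) = 1/(14024 + 74180) = 1/88204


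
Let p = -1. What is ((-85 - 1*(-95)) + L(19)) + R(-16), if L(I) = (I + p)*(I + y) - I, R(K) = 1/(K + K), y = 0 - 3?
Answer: 8927/32 ≈ 278.97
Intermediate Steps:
y = -3
R(K) = 1/(2*K)
L(I) = -I + (-1 + I)*(-3 + I) (L(I) = (I - 1)*(I - 3) - I = (-1 + I)*(-3 + I) - I = -I + (-1 + I)*(-3 + I))
((-85 - 1*(-95)) + L(19)) + R(-16) = ((-85 - 1*(-95)) + (3 + 19² - 5*19)) + (½)/(-16) = ((-85 + 95) + (3 + 361 - 95)) + (½)*(-1/16) = (10 + 269) - 1/32 = 279 - 1/32 = 8927/32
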